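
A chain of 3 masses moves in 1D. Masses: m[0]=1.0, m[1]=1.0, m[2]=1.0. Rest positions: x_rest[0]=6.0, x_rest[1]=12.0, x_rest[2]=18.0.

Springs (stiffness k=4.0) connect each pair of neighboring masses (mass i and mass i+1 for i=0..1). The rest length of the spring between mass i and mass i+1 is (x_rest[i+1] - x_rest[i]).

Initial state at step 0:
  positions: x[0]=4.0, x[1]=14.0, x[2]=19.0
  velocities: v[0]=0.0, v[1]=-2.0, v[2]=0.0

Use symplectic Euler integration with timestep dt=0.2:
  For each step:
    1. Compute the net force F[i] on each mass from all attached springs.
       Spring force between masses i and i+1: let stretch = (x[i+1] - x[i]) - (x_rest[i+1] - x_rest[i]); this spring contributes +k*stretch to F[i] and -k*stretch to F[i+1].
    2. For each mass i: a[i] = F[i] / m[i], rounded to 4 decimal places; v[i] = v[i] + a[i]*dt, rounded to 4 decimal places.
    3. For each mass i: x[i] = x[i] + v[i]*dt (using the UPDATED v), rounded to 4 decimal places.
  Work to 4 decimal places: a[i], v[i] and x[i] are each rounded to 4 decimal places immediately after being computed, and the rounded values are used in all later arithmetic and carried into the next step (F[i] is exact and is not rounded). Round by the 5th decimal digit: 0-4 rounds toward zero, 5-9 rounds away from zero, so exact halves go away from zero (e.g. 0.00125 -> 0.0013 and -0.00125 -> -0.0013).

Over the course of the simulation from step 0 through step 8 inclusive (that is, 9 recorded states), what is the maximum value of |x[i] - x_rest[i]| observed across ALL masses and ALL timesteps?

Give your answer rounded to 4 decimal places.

Step 0: x=[4.0000 14.0000 19.0000] v=[0.0000 -2.0000 0.0000]
Step 1: x=[4.6400 12.8000 19.1600] v=[3.2000 -6.0000 0.8000]
Step 2: x=[5.6256 11.3120 19.2624] v=[4.9280 -7.4400 0.5120]
Step 3: x=[6.5610 10.1862 19.0527] v=[4.6771 -5.6288 -1.0483]
Step 4: x=[7.1165 9.8990 18.3844] v=[2.7773 -1.4358 -3.3415]
Step 5: x=[7.1572 10.5243 17.3184] v=[0.2033 3.1265 -5.3298]
Step 6: x=[6.7766 11.6979 16.1254] v=[-1.9030 5.8681 -5.9651]
Step 7: x=[6.2234 12.7925 15.1840] v=[-2.7660 5.4731 -4.7071]
Step 8: x=[5.7613 13.2187 14.8199] v=[-2.3107 2.1310 -1.8203]
Max displacement = 3.1801

Answer: 3.1801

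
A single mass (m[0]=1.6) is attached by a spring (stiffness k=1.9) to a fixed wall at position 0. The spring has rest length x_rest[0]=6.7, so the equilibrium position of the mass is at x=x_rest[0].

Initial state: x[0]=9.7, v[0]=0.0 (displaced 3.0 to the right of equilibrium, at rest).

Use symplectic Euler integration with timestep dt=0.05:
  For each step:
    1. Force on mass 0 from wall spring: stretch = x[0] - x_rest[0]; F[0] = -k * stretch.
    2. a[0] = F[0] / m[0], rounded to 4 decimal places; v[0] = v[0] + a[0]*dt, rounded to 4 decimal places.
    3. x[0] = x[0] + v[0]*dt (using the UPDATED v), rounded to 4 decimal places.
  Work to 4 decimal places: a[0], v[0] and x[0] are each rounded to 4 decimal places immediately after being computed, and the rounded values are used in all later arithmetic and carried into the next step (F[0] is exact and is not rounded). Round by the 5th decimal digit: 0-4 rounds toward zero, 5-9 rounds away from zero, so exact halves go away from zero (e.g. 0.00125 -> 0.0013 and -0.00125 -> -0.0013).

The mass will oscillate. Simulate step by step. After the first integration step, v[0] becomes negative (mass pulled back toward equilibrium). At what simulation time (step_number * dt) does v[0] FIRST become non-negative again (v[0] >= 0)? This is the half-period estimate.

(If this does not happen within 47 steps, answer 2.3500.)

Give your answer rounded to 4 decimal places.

Step 0: x=[9.7000] v=[0.0000]
Step 1: x=[9.6911] v=[-0.1781]
Step 2: x=[9.6733] v=[-0.3557]
Step 3: x=[9.6467] v=[-0.5322]
Step 4: x=[9.6113] v=[-0.7072]
Step 5: x=[9.5673] v=[-0.8801]
Step 6: x=[9.5148] v=[-1.0503]
Step 7: x=[9.4539] v=[-1.2174]
Step 8: x=[9.3849] v=[-1.3809]
Step 9: x=[9.3079] v=[-1.5403]
Step 10: x=[9.2231] v=[-1.6951]
Step 11: x=[9.1309] v=[-1.8449]
Step 12: x=[9.0314] v=[-1.9892]
Step 13: x=[8.9250] v=[-2.1276]
Step 14: x=[8.8120] v=[-2.2597]
Step 15: x=[8.6927] v=[-2.3851]
Step 16: x=[8.5675] v=[-2.5034]
Step 17: x=[8.4368] v=[-2.6143]
Step 18: x=[8.3009] v=[-2.7174]
Step 19: x=[8.1603] v=[-2.8125]
Step 20: x=[8.0153] v=[-2.8992]
Step 21: x=[7.8664] v=[-2.9773]
Step 22: x=[7.7141] v=[-3.0466]
Step 23: x=[7.5588] v=[-3.1068]
Step 24: x=[7.4009] v=[-3.1578]
Step 25: x=[7.2409] v=[-3.1994]
Step 26: x=[7.0793] v=[-3.2315]
Step 27: x=[6.9166] v=[-3.2540]
Step 28: x=[6.7533] v=[-3.2669]
Step 29: x=[6.5898] v=[-3.2701]
Step 30: x=[6.4266] v=[-3.2636]
Step 31: x=[6.2642] v=[-3.2474]
Step 32: x=[6.1031] v=[-3.2215]
Step 33: x=[5.9438] v=[-3.1861]
Step 34: x=[5.7867] v=[-3.1412]
Step 35: x=[5.6324] v=[-3.0870]
Step 36: x=[5.4812] v=[-3.0236]
Step 37: x=[5.3336] v=[-2.9512]
Step 38: x=[5.1901] v=[-2.8701]
Step 39: x=[5.0511] v=[-2.7805]
Step 40: x=[4.9170] v=[-2.6826]
Step 41: x=[4.7882] v=[-2.5767]
Step 42: x=[4.6650] v=[-2.4632]
Step 43: x=[4.5479] v=[-2.3424]
Step 44: x=[4.4372] v=[-2.2146]
Step 45: x=[4.3332] v=[-2.0802]
Step 46: x=[4.2362] v=[-1.9397]
Step 47: x=[4.1465] v=[-1.7934]
v[0] did not become non-negative within 47 steps; using fallback time=2.3500

Answer: 2.3500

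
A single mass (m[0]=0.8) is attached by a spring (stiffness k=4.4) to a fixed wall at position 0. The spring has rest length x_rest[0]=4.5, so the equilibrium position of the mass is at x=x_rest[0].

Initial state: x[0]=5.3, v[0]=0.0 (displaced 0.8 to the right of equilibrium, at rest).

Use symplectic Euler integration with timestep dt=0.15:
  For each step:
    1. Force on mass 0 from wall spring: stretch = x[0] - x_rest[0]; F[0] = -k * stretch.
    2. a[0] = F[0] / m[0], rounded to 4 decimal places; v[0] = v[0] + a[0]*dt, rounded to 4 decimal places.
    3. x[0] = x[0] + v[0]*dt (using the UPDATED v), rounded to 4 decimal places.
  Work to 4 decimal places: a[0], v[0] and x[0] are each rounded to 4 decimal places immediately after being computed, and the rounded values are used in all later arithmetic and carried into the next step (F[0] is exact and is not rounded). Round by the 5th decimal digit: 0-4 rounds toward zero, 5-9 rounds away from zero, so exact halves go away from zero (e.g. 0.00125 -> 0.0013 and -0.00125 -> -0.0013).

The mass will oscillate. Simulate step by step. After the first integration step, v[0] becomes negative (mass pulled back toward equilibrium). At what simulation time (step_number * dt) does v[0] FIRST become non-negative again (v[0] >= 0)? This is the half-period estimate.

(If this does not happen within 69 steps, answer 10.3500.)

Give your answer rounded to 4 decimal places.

Step 0: x=[5.3000] v=[0.0000]
Step 1: x=[5.2010] v=[-0.6600]
Step 2: x=[5.0153] v=[-1.2383]
Step 3: x=[4.7658] v=[-1.6634]
Step 4: x=[4.4834] v=[-1.8827]
Step 5: x=[4.2031] v=[-1.8690]
Step 6: x=[3.9595] v=[-1.6241]
Step 7: x=[3.7828] v=[-1.1782]
Step 8: x=[3.6948] v=[-0.5865]
Step 9: x=[3.7065] v=[0.0778]
First v>=0 after going negative at step 9, time=1.3500

Answer: 1.3500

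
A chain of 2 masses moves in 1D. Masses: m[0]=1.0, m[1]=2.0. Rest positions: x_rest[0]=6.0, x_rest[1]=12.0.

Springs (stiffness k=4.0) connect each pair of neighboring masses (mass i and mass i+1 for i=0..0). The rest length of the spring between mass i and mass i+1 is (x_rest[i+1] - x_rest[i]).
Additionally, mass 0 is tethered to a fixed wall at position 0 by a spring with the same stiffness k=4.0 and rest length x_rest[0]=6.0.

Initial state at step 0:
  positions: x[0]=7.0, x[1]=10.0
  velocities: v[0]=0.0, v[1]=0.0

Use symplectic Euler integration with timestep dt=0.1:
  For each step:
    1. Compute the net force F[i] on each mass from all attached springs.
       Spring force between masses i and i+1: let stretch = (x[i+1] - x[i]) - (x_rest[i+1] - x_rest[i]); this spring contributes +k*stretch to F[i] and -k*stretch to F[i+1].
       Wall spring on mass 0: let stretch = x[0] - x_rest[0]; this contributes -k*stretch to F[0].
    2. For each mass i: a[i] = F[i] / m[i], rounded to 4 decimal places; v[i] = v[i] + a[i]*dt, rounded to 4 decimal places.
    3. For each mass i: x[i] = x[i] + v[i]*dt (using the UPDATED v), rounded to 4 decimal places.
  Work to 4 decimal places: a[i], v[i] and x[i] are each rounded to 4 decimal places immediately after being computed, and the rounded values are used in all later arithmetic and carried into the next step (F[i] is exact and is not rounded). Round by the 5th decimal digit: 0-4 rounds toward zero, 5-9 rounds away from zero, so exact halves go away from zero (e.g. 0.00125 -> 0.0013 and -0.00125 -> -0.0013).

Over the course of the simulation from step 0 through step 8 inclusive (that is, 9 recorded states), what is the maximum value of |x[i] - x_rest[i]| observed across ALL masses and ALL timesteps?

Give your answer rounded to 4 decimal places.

Step 0: x=[7.0000 10.0000] v=[0.0000 0.0000]
Step 1: x=[6.8400 10.0600] v=[-1.6000 0.6000]
Step 2: x=[6.5352 10.1756] v=[-3.0480 1.1560]
Step 3: x=[6.1146 10.3384] v=[-4.2059 1.6279]
Step 4: x=[5.6184 10.5367] v=[-4.9622 1.9831]
Step 5: x=[5.0942 10.7566] v=[-5.2422 2.1994]
Step 6: x=[4.5927 10.9833] v=[-5.0149 2.2669]
Step 7: x=[4.1631 11.2022] v=[-4.2957 2.1888]
Step 8: x=[3.8486 11.4003] v=[-3.1453 1.9810]
Max displacement = 2.1514

Answer: 2.1514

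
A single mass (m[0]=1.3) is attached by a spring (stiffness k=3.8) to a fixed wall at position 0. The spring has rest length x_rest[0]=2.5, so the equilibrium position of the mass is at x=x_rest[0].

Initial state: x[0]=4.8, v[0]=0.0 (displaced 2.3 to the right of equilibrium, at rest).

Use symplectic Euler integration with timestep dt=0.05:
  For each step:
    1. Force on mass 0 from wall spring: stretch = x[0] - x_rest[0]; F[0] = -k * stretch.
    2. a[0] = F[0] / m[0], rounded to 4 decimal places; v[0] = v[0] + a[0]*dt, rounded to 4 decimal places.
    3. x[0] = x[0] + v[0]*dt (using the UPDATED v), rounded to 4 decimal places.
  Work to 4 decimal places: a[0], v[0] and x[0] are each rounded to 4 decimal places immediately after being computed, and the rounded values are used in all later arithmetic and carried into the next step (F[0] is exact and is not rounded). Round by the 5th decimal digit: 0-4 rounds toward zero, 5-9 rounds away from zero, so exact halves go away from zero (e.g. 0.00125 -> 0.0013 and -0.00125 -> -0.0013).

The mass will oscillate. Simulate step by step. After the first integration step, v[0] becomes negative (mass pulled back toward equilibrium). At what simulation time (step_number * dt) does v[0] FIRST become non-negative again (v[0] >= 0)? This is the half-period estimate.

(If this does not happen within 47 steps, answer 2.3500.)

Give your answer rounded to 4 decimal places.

Answer: 1.8500

Derivation:
Step 0: x=[4.8000] v=[0.0000]
Step 1: x=[4.7832] v=[-0.3362]
Step 2: x=[4.7497] v=[-0.6699]
Step 3: x=[4.6998] v=[-0.9987]
Step 4: x=[4.6338] v=[-1.3202]
Step 5: x=[4.5522] v=[-1.6321]
Step 6: x=[4.4556] v=[-1.9320]
Step 7: x=[4.3447] v=[-2.2178]
Step 8: x=[4.2203] v=[-2.4874]
Step 9: x=[4.0834] v=[-2.7388]
Step 10: x=[3.9349] v=[-2.9702]
Step 11: x=[3.7759] v=[-3.1799]
Step 12: x=[3.6076] v=[-3.3664]
Step 13: x=[3.4312] v=[-3.5283]
Step 14: x=[3.2480] v=[-3.6644]
Step 15: x=[3.0593] v=[-3.7737]
Step 16: x=[2.8665] v=[-3.8554]
Step 17: x=[2.6711] v=[-3.9090]
Step 18: x=[2.4744] v=[-3.9340]
Step 19: x=[2.2779] v=[-3.9303]
Step 20: x=[2.0830] v=[-3.8978]
Step 21: x=[1.8912] v=[-3.8369]
Step 22: x=[1.7038] v=[-3.7479]
Step 23: x=[1.5222] v=[-3.6315]
Step 24: x=[1.3478] v=[-3.4886]
Step 25: x=[1.1818] v=[-3.3202]
Step 26: x=[1.0254] v=[-3.1275]
Step 27: x=[0.8798] v=[-2.9120]
Step 28: x=[0.7460] v=[-2.6752]
Step 29: x=[0.6251] v=[-2.4188]
Step 30: x=[0.5179] v=[-2.1448]
Step 31: x=[0.4251] v=[-1.8551]
Step 32: x=[0.3475] v=[-1.5518]
Step 33: x=[0.2856] v=[-1.2372]
Step 34: x=[0.2399] v=[-0.9136]
Step 35: x=[0.2107] v=[-0.5833]
Step 36: x=[0.1983] v=[-0.2487]
Step 37: x=[0.2027] v=[0.0877]
First v>=0 after going negative at step 37, time=1.8500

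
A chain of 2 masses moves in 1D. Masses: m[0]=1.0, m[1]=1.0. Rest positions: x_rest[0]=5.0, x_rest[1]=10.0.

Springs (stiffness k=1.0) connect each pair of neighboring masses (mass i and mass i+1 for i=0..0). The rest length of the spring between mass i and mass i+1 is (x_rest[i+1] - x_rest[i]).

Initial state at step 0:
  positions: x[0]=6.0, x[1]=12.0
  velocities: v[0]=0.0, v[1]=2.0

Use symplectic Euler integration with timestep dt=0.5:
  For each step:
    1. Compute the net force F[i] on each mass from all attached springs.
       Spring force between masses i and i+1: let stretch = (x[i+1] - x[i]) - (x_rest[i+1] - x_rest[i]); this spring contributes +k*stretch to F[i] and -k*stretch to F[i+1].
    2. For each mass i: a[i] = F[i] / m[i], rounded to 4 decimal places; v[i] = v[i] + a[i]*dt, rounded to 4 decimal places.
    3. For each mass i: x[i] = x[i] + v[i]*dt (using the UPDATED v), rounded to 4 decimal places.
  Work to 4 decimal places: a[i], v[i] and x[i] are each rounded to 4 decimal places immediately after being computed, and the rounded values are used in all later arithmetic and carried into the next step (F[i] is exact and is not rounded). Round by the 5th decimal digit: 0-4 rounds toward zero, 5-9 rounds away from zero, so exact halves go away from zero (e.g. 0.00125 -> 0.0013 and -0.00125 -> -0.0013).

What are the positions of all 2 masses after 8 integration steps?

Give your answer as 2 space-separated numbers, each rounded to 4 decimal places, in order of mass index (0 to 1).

Step 0: x=[6.0000 12.0000] v=[0.0000 2.0000]
Step 1: x=[6.2500 12.7500] v=[0.5000 1.5000]
Step 2: x=[6.8750 13.1250] v=[1.2500 0.7500]
Step 3: x=[7.8125 13.1875] v=[1.8750 0.1250]
Step 4: x=[8.8438 13.1563] v=[2.0625 -0.0625]
Step 5: x=[9.7032 13.2970] v=[1.7188 0.2813]
Step 6: x=[10.2111 13.7892] v=[1.0157 0.9844]
Step 7: x=[10.3635 14.6369] v=[0.3048 1.6954]
Step 8: x=[10.3343 15.6663] v=[-0.0585 2.0587]

Answer: 10.3343 15.6663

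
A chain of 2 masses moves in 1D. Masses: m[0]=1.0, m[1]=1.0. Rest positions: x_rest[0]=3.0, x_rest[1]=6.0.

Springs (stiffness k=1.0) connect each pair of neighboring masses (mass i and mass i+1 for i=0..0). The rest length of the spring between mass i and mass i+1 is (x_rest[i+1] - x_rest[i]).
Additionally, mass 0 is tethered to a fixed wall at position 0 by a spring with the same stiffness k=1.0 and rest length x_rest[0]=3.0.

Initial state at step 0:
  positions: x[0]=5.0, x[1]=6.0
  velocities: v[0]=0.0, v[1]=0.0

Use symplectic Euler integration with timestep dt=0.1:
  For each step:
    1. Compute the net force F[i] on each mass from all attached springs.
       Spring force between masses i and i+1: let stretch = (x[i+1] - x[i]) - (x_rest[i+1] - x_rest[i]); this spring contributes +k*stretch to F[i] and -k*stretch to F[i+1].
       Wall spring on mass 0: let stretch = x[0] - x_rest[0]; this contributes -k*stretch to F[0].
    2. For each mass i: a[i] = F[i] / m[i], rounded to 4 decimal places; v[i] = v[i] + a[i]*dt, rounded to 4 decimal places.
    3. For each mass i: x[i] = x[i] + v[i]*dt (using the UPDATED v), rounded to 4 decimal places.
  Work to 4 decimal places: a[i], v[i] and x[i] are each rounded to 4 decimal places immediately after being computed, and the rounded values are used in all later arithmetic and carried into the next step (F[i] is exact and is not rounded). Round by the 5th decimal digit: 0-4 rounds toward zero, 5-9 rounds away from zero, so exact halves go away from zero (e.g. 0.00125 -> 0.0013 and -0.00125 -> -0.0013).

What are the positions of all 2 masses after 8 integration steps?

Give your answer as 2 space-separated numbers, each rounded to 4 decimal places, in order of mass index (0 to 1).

Answer: 3.7584 6.6012

Derivation:
Step 0: x=[5.0000 6.0000] v=[0.0000 0.0000]
Step 1: x=[4.9600 6.0200] v=[-0.4000 0.2000]
Step 2: x=[4.8810 6.0594] v=[-0.7900 0.3940]
Step 3: x=[4.7650 6.1170] v=[-1.1603 0.5762]
Step 4: x=[4.6148 6.1911] v=[-1.5016 0.7410]
Step 5: x=[4.4343 6.2794] v=[-1.8055 0.8834]
Step 6: x=[4.2279 6.3793] v=[-2.0644 0.9989]
Step 7: x=[4.0007 6.4877] v=[-2.2721 1.0838]
Step 8: x=[3.7584 6.6012] v=[-2.4235 1.1351]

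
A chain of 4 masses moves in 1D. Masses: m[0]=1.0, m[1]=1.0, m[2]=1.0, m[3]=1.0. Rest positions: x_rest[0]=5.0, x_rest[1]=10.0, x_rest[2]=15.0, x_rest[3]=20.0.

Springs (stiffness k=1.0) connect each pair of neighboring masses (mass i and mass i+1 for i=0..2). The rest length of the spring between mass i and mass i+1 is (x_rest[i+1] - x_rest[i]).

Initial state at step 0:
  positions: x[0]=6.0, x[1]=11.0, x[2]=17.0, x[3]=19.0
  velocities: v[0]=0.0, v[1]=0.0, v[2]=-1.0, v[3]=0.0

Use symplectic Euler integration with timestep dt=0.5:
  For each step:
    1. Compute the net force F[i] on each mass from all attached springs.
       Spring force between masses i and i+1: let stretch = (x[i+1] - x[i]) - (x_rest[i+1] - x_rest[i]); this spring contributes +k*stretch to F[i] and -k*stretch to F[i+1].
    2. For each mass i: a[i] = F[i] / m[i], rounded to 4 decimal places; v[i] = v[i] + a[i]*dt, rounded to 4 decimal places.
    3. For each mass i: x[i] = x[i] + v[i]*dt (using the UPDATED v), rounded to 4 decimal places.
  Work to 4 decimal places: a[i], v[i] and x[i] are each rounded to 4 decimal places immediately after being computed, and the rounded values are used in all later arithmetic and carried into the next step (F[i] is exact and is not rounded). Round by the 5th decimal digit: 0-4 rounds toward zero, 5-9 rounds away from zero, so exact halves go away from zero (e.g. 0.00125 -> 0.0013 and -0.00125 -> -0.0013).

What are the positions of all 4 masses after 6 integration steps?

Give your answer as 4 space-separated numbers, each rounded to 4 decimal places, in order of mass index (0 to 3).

Step 0: x=[6.0000 11.0000 17.0000 19.0000] v=[0.0000 0.0000 -1.0000 0.0000]
Step 1: x=[6.0000 11.2500 15.5000 19.7500] v=[0.0000 0.5000 -3.0000 1.5000]
Step 2: x=[6.0625 11.2500 14.0000 20.6875] v=[0.1250 0.0000 -3.0000 1.8750]
Step 3: x=[6.1719 10.6406 13.4844 21.2032] v=[0.2188 -1.2188 -1.0313 1.0313]
Step 4: x=[6.1485 9.6250 14.1875 21.0392] v=[-0.0469 -2.0313 1.4062 -0.3281]
Step 5: x=[5.7442 8.8809 15.4629 20.4122] v=[-0.8087 -1.4883 2.5508 -1.2540]
Step 6: x=[4.8740 8.9981 16.3302 19.7979] v=[-1.7404 0.2344 1.7345 -1.2287]

Answer: 4.8740 8.9981 16.3302 19.7979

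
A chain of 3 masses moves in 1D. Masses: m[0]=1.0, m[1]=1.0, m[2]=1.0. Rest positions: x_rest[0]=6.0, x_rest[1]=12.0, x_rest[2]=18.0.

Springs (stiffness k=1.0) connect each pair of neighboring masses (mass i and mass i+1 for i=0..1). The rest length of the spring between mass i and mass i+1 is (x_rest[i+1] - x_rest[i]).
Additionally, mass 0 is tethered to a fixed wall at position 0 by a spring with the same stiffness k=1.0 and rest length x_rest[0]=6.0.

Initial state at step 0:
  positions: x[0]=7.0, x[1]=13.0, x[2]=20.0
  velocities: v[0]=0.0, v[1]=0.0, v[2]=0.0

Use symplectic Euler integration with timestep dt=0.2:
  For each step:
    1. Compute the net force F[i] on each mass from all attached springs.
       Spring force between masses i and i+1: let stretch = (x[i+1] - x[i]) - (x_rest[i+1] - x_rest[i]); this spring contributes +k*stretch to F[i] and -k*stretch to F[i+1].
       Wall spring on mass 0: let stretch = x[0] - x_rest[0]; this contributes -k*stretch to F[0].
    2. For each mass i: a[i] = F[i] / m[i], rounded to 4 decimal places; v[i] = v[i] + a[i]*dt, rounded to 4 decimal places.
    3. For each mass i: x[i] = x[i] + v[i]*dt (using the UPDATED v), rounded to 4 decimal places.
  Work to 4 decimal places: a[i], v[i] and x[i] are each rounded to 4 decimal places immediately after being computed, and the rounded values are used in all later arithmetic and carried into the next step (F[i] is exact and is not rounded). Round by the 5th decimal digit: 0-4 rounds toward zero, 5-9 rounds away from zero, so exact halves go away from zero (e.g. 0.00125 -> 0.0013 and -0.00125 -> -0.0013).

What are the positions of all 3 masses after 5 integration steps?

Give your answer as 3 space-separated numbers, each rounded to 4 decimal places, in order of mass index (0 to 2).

Step 0: x=[7.0000 13.0000 20.0000] v=[0.0000 0.0000 0.0000]
Step 1: x=[6.9600 13.0400 19.9600] v=[-0.2000 0.2000 -0.2000]
Step 2: x=[6.8848 13.1136 19.8832] v=[-0.3760 0.3680 -0.3840]
Step 3: x=[6.7834 13.2088 19.7756] v=[-0.5072 0.4762 -0.5379]
Step 4: x=[6.6676 13.3097 19.6453] v=[-0.5788 0.5045 -0.6513]
Step 5: x=[6.5508 13.3983 19.5016] v=[-0.5839 0.4432 -0.7184]

Answer: 6.5508 13.3983 19.5016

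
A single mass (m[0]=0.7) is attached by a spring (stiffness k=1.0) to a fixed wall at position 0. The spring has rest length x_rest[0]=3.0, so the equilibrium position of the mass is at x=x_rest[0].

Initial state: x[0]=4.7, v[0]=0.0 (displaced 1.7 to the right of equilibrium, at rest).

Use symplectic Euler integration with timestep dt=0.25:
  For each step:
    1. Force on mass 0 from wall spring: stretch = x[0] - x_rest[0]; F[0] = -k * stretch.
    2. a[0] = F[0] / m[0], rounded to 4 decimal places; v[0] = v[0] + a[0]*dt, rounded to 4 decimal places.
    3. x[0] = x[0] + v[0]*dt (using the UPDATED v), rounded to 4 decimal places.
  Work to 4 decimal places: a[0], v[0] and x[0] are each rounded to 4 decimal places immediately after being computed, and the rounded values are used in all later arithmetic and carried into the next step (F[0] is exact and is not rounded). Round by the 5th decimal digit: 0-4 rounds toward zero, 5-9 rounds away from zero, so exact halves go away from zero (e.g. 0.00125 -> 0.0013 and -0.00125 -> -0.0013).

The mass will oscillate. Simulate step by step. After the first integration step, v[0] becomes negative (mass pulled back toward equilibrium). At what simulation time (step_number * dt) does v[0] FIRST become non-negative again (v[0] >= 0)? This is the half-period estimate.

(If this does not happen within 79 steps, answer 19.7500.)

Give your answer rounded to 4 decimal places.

Answer: 2.7500

Derivation:
Step 0: x=[4.7000] v=[0.0000]
Step 1: x=[4.5482] v=[-0.6072]
Step 2: x=[4.2582] v=[-1.1601]
Step 3: x=[3.8558] v=[-1.6095]
Step 4: x=[3.3770] v=[-1.9152]
Step 5: x=[2.8645] v=[-2.0499]
Step 6: x=[2.3641] v=[-2.0015]
Step 7: x=[1.9205] v=[-1.7744]
Step 8: x=[1.5733] v=[-1.3889]
Step 9: x=[1.3535] v=[-0.8794]
Step 10: x=[1.2807] v=[-0.2914]
Step 11: x=[1.3614] v=[0.3226]
First v>=0 after going negative at step 11, time=2.7500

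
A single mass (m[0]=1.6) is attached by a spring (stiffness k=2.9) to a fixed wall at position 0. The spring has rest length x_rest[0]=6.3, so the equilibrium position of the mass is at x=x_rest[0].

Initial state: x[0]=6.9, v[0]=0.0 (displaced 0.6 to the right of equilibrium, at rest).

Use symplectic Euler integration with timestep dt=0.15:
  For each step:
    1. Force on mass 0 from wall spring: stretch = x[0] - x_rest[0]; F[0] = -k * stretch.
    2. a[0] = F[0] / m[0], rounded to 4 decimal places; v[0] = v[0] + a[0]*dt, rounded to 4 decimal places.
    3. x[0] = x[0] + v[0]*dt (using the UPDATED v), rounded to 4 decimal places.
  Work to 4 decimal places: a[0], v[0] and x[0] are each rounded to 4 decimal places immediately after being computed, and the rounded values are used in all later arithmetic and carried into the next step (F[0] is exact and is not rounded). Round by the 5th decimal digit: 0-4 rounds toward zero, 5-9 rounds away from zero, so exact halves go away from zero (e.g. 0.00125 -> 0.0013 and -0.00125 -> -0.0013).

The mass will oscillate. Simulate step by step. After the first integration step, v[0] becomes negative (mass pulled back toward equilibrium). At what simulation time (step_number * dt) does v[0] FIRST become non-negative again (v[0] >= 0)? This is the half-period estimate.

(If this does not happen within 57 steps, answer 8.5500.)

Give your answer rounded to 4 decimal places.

Answer: 2.4000

Derivation:
Step 0: x=[6.9000] v=[0.0000]
Step 1: x=[6.8755] v=[-0.1631]
Step 2: x=[6.8276] v=[-0.3196]
Step 3: x=[6.7582] v=[-0.4630]
Step 4: x=[6.6701] v=[-0.5876]
Step 5: x=[6.5669] v=[-0.6882]
Step 6: x=[6.4528] v=[-0.7608]
Step 7: x=[6.3324] v=[-0.8024]
Step 8: x=[6.2107] v=[-0.8112]
Step 9: x=[6.0927] v=[-0.7869]
Step 10: x=[5.9831] v=[-0.7305]
Step 11: x=[5.8865] v=[-0.6443]
Step 12: x=[5.8067] v=[-0.5319]
Step 13: x=[5.7470] v=[-0.3978]
Step 14: x=[5.7099] v=[-0.2475]
Step 15: x=[5.6968] v=[-0.0871]
Step 16: x=[5.7083] v=[0.0769]
First v>=0 after going negative at step 16, time=2.4000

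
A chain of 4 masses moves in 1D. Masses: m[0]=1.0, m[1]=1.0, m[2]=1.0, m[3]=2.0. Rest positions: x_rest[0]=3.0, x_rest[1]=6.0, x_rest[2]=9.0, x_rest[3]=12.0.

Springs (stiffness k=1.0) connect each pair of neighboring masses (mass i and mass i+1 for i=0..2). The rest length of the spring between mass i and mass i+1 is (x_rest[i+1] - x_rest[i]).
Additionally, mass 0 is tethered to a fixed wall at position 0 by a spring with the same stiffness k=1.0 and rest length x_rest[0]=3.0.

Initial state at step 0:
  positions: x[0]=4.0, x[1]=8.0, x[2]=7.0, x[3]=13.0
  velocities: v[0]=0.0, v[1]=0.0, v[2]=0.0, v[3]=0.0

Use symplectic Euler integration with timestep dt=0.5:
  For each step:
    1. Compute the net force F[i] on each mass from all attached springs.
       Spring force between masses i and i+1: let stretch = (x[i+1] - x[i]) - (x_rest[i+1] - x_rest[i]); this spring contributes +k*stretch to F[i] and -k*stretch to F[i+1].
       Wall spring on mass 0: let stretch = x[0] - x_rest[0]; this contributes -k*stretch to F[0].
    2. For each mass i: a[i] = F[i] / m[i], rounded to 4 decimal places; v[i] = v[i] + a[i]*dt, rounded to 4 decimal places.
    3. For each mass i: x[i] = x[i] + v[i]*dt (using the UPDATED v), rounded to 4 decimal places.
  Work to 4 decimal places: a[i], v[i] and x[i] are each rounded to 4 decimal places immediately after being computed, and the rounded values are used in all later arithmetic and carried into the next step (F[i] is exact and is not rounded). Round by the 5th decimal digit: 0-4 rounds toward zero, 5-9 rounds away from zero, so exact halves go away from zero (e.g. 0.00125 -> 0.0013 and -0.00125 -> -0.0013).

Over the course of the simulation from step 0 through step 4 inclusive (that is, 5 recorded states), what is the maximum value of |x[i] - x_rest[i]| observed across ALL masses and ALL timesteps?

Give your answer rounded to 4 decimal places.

Step 0: x=[4.0000 8.0000 7.0000 13.0000] v=[0.0000 0.0000 0.0000 0.0000]
Step 1: x=[4.0000 6.7500 8.7500 12.6250] v=[0.0000 -2.5000 3.5000 -0.7500]
Step 2: x=[3.6875 5.3125 10.9688 12.1406] v=[-0.6250 -2.8750 4.4375 -0.9688]
Step 3: x=[2.8594 4.8828 12.0665 11.8847] v=[-1.6563 -0.8594 2.1953 -0.5118]
Step 4: x=[1.8223 5.7432 11.3228 12.0266] v=[-2.0743 1.7208 -1.4875 0.2837]
Max displacement = 3.0665

Answer: 3.0665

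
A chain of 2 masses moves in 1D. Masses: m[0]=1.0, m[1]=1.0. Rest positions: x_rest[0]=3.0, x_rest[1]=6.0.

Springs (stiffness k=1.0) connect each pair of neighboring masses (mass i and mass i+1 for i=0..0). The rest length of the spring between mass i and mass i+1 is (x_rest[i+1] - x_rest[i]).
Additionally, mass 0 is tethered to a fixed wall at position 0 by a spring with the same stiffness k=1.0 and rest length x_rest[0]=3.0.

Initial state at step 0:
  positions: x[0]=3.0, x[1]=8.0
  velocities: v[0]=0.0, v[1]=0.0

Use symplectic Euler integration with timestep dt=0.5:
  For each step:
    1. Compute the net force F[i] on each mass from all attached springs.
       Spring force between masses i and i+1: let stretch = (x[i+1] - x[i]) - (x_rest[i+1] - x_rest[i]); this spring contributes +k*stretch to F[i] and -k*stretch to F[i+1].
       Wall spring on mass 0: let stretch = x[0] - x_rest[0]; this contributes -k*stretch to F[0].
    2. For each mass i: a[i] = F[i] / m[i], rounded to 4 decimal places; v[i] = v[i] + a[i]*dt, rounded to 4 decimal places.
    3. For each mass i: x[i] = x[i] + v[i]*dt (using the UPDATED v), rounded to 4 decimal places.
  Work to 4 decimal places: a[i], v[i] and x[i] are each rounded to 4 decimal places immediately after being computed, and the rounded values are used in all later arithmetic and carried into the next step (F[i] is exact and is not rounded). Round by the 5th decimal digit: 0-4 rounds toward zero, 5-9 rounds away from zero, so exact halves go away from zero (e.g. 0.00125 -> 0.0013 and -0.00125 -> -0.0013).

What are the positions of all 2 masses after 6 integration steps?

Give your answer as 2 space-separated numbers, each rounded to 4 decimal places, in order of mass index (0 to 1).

Answer: 1.9785 5.7583

Derivation:
Step 0: x=[3.0000 8.0000] v=[0.0000 0.0000]
Step 1: x=[3.5000 7.5000] v=[1.0000 -1.0000]
Step 2: x=[4.1250 6.7500] v=[1.2500 -1.5000]
Step 3: x=[4.3750 6.0938] v=[0.5000 -1.3125]
Step 4: x=[3.9610 5.7579] v=[-0.8281 -0.6719]
Step 5: x=[3.0059 5.7227] v=[-1.9102 -0.0704]
Step 6: x=[1.9785 5.7583] v=[-2.0548 0.0712]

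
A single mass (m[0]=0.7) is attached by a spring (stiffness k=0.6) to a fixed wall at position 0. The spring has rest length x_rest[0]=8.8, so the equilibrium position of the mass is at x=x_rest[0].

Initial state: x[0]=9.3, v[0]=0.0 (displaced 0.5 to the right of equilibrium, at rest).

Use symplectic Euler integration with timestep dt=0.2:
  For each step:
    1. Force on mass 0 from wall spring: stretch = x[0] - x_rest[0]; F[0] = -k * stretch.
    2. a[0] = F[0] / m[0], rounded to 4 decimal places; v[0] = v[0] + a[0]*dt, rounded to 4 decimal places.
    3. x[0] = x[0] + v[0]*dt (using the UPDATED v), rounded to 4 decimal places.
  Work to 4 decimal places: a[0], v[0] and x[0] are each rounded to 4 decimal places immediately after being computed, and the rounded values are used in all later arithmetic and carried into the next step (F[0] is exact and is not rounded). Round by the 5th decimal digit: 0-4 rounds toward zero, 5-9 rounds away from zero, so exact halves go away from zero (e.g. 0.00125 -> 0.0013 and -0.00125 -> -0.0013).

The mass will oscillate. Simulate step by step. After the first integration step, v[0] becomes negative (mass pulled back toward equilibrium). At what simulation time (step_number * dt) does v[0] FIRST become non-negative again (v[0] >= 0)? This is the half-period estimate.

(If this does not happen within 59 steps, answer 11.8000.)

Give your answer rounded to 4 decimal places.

Answer: 3.4000

Derivation:
Step 0: x=[9.3000] v=[0.0000]
Step 1: x=[9.2829] v=[-0.0857]
Step 2: x=[9.2492] v=[-0.1685]
Step 3: x=[9.2001] v=[-0.2455]
Step 4: x=[9.1373] v=[-0.3141]
Step 5: x=[9.0629] v=[-0.3719]
Step 6: x=[8.9795] v=[-0.4170]
Step 7: x=[8.8899] v=[-0.4478]
Step 8: x=[8.7973] v=[-0.4632]
Step 9: x=[8.7048] v=[-0.4627]
Step 10: x=[8.6155] v=[-0.4464]
Step 11: x=[8.5325] v=[-0.4148]
Step 12: x=[8.4587] v=[-0.3689]
Step 13: x=[8.3966] v=[-0.3104]
Step 14: x=[8.3484] v=[-0.2412]
Step 15: x=[8.3156] v=[-0.1638]
Step 16: x=[8.2994] v=[-0.0808]
Step 17: x=[8.3004] v=[0.0050]
First v>=0 after going negative at step 17, time=3.4000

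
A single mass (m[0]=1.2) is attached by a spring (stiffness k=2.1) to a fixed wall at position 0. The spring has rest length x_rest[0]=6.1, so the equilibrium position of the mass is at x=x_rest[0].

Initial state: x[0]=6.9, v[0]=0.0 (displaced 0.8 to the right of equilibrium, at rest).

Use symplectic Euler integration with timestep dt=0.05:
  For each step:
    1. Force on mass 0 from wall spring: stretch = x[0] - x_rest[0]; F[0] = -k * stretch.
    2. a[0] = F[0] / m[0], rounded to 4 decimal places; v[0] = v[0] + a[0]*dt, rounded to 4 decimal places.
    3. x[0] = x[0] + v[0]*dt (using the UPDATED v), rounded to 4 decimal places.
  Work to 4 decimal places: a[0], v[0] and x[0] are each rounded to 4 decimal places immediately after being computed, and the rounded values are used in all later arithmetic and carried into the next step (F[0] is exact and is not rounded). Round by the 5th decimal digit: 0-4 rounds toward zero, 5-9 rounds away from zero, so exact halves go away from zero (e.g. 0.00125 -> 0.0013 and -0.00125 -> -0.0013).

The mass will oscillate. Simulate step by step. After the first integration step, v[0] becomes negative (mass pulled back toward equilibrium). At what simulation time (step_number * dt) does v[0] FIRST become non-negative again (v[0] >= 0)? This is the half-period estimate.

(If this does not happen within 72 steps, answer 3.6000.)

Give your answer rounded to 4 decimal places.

Answer: 2.4000

Derivation:
Step 0: x=[6.9000] v=[0.0000]
Step 1: x=[6.8965] v=[-0.0700]
Step 2: x=[6.8895] v=[-0.1397]
Step 3: x=[6.8791] v=[-0.2088]
Step 4: x=[6.8653] v=[-0.2770]
Step 5: x=[6.8481] v=[-0.3440]
Step 6: x=[6.8276] v=[-0.4095]
Step 7: x=[6.8039] v=[-0.4732]
Step 8: x=[6.7772] v=[-0.5348]
Step 9: x=[6.7475] v=[-0.5941]
Step 10: x=[6.7150] v=[-0.6508]
Step 11: x=[6.6798] v=[-0.7046]
Step 12: x=[6.6420] v=[-0.7553]
Step 13: x=[6.6019] v=[-0.8027]
Step 14: x=[6.5596] v=[-0.8466]
Step 15: x=[6.5153] v=[-0.8868]
Step 16: x=[6.4691] v=[-0.9231]
Step 17: x=[6.4213] v=[-0.9554]
Step 18: x=[6.3721] v=[-0.9835]
Step 19: x=[6.3217] v=[-1.0073]
Step 20: x=[6.2704] v=[-1.0267]
Step 21: x=[6.2183] v=[-1.0416]
Step 22: x=[6.1657] v=[-1.0520]
Step 23: x=[6.1128] v=[-1.0578]
Step 24: x=[6.0599] v=[-1.0589]
Step 25: x=[6.0071] v=[-1.0554]
Step 26: x=[5.9547] v=[-1.0473]
Step 27: x=[5.9030] v=[-1.0346]
Step 28: x=[5.8521] v=[-1.0174]
Step 29: x=[5.8023] v=[-0.9957]
Step 30: x=[5.7538] v=[-0.9697]
Step 31: x=[5.7068] v=[-0.9394]
Step 32: x=[5.6616] v=[-0.9050]
Step 33: x=[5.6183] v=[-0.8666]
Step 34: x=[5.5771] v=[-0.8245]
Step 35: x=[5.5382] v=[-0.7787]
Step 36: x=[5.5017] v=[-0.7295]
Step 37: x=[5.4678] v=[-0.6772]
Step 38: x=[5.4367] v=[-0.6219]
Step 39: x=[5.4085] v=[-0.5639]
Step 40: x=[5.3833] v=[-0.5034]
Step 41: x=[5.3613] v=[-0.4407]
Step 42: x=[5.3425] v=[-0.3761]
Step 43: x=[5.3270] v=[-0.3098]
Step 44: x=[5.3149] v=[-0.2422]
Step 45: x=[5.3062] v=[-0.1735]
Step 46: x=[5.3010] v=[-0.1040]
Step 47: x=[5.2993] v=[-0.0341]
Step 48: x=[5.3011] v=[0.0360]
First v>=0 after going negative at step 48, time=2.4000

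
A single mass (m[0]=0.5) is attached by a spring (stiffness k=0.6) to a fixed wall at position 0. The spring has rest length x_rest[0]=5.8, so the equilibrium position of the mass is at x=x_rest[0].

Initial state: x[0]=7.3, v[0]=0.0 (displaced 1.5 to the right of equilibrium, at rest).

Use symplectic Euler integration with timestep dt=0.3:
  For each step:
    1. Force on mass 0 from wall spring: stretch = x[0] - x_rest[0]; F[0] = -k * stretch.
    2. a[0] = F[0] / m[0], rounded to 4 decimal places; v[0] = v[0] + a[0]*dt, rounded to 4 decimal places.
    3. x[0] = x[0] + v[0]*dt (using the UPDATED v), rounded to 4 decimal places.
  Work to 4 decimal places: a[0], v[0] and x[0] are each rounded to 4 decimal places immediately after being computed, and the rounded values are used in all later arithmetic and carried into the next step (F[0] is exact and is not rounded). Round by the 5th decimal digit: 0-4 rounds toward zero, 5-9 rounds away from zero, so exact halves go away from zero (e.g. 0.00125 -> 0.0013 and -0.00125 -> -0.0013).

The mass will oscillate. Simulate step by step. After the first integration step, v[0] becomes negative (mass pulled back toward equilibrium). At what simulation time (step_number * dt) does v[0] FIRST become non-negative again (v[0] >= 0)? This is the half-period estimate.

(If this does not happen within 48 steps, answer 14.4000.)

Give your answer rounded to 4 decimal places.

Step 0: x=[7.3000] v=[0.0000]
Step 1: x=[7.1380] v=[-0.5400]
Step 2: x=[6.8315] v=[-1.0217]
Step 3: x=[6.4136] v=[-1.3930]
Step 4: x=[5.9294] v=[-1.6139]
Step 5: x=[5.4313] v=[-1.6605]
Step 6: x=[4.9730] v=[-1.5278]
Step 7: x=[4.6040] v=[-1.2301]
Step 8: x=[4.3642] v=[-0.7995]
Step 9: x=[4.2794] v=[-0.2826]
Step 10: x=[4.3588] v=[0.2648]
First v>=0 after going negative at step 10, time=3.0000

Answer: 3.0000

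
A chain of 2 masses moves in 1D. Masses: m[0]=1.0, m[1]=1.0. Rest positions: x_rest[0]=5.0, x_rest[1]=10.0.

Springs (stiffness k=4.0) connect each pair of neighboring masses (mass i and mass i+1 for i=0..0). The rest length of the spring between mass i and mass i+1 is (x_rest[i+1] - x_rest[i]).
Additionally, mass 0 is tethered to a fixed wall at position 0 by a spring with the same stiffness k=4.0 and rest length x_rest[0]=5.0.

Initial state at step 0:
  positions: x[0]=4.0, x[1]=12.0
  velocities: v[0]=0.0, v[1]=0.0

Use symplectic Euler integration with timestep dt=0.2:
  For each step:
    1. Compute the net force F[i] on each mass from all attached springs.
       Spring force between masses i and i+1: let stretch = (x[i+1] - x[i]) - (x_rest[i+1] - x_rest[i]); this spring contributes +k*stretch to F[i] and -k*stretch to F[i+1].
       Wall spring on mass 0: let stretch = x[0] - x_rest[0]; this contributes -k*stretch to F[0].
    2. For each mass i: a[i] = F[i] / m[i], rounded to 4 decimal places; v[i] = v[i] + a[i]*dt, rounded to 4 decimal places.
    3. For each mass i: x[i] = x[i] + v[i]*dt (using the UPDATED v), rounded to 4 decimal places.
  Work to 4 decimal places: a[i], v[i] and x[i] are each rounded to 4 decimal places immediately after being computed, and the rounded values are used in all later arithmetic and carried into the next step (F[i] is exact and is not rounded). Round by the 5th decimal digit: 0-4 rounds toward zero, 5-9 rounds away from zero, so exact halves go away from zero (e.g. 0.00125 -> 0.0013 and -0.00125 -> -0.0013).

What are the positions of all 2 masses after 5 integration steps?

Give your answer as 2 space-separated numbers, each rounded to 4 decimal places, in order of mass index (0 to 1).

Step 0: x=[4.0000 12.0000] v=[0.0000 0.0000]
Step 1: x=[4.6400 11.5200] v=[3.2000 -2.4000]
Step 2: x=[5.6384 10.7392] v=[4.9920 -3.9040]
Step 3: x=[6.5508 9.9423] v=[4.5619 -3.9846]
Step 4: x=[6.9577 9.4027] v=[2.0345 -2.6978]
Step 5: x=[6.6426 9.2719] v=[-1.5757 -0.6538]

Answer: 6.6426 9.2719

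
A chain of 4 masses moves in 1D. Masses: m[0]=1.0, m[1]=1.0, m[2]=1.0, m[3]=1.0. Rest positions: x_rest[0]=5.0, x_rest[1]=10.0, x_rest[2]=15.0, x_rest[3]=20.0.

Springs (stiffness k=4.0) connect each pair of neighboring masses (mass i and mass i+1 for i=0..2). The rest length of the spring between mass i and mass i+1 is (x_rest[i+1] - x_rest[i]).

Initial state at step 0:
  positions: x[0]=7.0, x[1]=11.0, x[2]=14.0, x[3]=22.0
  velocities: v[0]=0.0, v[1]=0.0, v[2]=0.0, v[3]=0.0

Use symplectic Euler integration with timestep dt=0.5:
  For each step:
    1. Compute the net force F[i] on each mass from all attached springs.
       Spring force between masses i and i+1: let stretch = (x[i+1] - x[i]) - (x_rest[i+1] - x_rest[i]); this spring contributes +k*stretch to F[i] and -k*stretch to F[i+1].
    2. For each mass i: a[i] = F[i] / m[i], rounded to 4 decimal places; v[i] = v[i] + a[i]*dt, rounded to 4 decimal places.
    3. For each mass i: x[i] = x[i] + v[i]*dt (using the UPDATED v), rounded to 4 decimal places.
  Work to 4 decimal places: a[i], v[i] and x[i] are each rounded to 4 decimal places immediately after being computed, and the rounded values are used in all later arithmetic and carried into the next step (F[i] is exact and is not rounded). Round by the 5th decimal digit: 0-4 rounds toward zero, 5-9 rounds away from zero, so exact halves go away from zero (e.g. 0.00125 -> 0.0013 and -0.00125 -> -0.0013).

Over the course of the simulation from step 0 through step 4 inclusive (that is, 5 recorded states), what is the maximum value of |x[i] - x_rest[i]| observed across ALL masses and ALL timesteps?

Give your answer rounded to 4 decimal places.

Answer: 4.0000

Derivation:
Step 0: x=[7.0000 11.0000 14.0000 22.0000] v=[0.0000 0.0000 0.0000 0.0000]
Step 1: x=[6.0000 10.0000 19.0000 19.0000] v=[-2.0000 -2.0000 10.0000 -6.0000]
Step 2: x=[4.0000 14.0000 15.0000 21.0000] v=[-4.0000 8.0000 -8.0000 4.0000]
Step 3: x=[7.0000 9.0000 16.0000 22.0000] v=[6.0000 -10.0000 2.0000 2.0000]
Step 4: x=[7.0000 9.0000 16.0000 22.0000] v=[0.0000 0.0000 0.0000 0.0000]
Max displacement = 4.0000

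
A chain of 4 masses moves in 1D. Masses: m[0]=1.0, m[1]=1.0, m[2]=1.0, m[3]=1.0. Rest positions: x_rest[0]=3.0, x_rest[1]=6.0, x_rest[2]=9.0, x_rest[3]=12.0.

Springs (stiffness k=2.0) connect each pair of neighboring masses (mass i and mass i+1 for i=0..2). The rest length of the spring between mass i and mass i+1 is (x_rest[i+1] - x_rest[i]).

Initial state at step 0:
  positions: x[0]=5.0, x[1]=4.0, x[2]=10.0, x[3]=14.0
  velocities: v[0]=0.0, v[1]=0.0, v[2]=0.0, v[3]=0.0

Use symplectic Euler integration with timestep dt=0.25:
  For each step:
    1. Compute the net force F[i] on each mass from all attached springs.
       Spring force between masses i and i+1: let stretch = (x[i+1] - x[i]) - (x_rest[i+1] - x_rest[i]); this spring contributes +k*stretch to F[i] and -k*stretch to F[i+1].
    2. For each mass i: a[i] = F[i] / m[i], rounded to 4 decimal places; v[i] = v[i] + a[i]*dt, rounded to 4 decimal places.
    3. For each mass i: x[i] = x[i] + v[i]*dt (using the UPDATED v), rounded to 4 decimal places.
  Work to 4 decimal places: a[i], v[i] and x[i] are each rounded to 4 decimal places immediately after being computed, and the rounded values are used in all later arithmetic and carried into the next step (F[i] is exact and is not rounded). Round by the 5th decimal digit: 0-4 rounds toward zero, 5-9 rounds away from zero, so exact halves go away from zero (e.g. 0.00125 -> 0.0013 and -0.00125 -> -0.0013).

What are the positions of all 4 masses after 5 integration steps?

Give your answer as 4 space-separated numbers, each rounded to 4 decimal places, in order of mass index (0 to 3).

Step 0: x=[5.0000 4.0000 10.0000 14.0000] v=[0.0000 0.0000 0.0000 0.0000]
Step 1: x=[4.5000 4.8750 9.7500 13.8750] v=[-2.0000 3.5000 -1.0000 -0.5000]
Step 2: x=[3.6719 6.3125 9.4063 13.6094] v=[-3.3125 5.7500 -1.3750 -1.0625]
Step 3: x=[2.7989 7.8067 9.2012 13.1934] v=[-3.4922 5.9766 -0.8204 -1.6641]
Step 4: x=[2.1768 8.8492 9.3208 12.6534] v=[-2.4883 4.1700 0.4785 -2.1602]
Step 5: x=[2.0138 9.1166 9.7981 12.0718] v=[-0.6521 1.0696 1.9090 -2.3265]

Answer: 2.0138 9.1166 9.7981 12.0718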